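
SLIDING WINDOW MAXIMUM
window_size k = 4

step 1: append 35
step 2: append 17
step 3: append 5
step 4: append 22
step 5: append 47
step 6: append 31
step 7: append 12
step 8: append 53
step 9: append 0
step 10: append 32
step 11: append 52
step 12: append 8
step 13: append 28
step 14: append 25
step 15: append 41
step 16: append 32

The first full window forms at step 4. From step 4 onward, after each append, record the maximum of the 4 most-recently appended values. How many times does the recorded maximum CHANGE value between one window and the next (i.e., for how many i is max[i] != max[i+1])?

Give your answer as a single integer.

step 1: append 35 -> window=[35] (not full yet)
step 2: append 17 -> window=[35, 17] (not full yet)
step 3: append 5 -> window=[35, 17, 5] (not full yet)
step 4: append 22 -> window=[35, 17, 5, 22] -> max=35
step 5: append 47 -> window=[17, 5, 22, 47] -> max=47
step 6: append 31 -> window=[5, 22, 47, 31] -> max=47
step 7: append 12 -> window=[22, 47, 31, 12] -> max=47
step 8: append 53 -> window=[47, 31, 12, 53] -> max=53
step 9: append 0 -> window=[31, 12, 53, 0] -> max=53
step 10: append 32 -> window=[12, 53, 0, 32] -> max=53
step 11: append 52 -> window=[53, 0, 32, 52] -> max=53
step 12: append 8 -> window=[0, 32, 52, 8] -> max=52
step 13: append 28 -> window=[32, 52, 8, 28] -> max=52
step 14: append 25 -> window=[52, 8, 28, 25] -> max=52
step 15: append 41 -> window=[8, 28, 25, 41] -> max=41
step 16: append 32 -> window=[28, 25, 41, 32] -> max=41
Recorded maximums: 35 47 47 47 53 53 53 53 52 52 52 41 41
Changes between consecutive maximums: 4

Answer: 4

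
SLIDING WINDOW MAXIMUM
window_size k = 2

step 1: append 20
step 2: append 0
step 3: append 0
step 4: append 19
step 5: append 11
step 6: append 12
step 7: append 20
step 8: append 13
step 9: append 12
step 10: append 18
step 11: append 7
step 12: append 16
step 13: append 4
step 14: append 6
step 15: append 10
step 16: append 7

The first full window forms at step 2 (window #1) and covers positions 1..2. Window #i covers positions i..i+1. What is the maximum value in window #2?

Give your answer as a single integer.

Answer: 0

Derivation:
step 1: append 20 -> window=[20] (not full yet)
step 2: append 0 -> window=[20, 0] -> max=20
step 3: append 0 -> window=[0, 0] -> max=0
Window #2 max = 0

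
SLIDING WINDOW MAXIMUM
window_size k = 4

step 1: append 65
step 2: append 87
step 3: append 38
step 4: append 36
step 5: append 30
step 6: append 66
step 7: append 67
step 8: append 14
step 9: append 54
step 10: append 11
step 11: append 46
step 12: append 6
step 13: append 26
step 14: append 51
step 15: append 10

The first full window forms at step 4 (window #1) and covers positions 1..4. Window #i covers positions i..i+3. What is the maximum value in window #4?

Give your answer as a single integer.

step 1: append 65 -> window=[65] (not full yet)
step 2: append 87 -> window=[65, 87] (not full yet)
step 3: append 38 -> window=[65, 87, 38] (not full yet)
step 4: append 36 -> window=[65, 87, 38, 36] -> max=87
step 5: append 30 -> window=[87, 38, 36, 30] -> max=87
step 6: append 66 -> window=[38, 36, 30, 66] -> max=66
step 7: append 67 -> window=[36, 30, 66, 67] -> max=67
Window #4 max = 67

Answer: 67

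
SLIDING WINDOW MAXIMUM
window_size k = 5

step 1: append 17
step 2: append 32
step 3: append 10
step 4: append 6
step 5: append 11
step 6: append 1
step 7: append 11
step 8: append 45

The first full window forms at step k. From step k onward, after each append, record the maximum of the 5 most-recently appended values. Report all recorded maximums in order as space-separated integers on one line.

Answer: 32 32 11 45

Derivation:
step 1: append 17 -> window=[17] (not full yet)
step 2: append 32 -> window=[17, 32] (not full yet)
step 3: append 10 -> window=[17, 32, 10] (not full yet)
step 4: append 6 -> window=[17, 32, 10, 6] (not full yet)
step 5: append 11 -> window=[17, 32, 10, 6, 11] -> max=32
step 6: append 1 -> window=[32, 10, 6, 11, 1] -> max=32
step 7: append 11 -> window=[10, 6, 11, 1, 11] -> max=11
step 8: append 45 -> window=[6, 11, 1, 11, 45] -> max=45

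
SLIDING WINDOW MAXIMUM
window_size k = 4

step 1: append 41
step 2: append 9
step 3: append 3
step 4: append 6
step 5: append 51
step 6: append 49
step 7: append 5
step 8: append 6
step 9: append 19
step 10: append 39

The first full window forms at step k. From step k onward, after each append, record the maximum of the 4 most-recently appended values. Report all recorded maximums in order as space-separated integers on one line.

Answer: 41 51 51 51 51 49 39

Derivation:
step 1: append 41 -> window=[41] (not full yet)
step 2: append 9 -> window=[41, 9] (not full yet)
step 3: append 3 -> window=[41, 9, 3] (not full yet)
step 4: append 6 -> window=[41, 9, 3, 6] -> max=41
step 5: append 51 -> window=[9, 3, 6, 51] -> max=51
step 6: append 49 -> window=[3, 6, 51, 49] -> max=51
step 7: append 5 -> window=[6, 51, 49, 5] -> max=51
step 8: append 6 -> window=[51, 49, 5, 6] -> max=51
step 9: append 19 -> window=[49, 5, 6, 19] -> max=49
step 10: append 39 -> window=[5, 6, 19, 39] -> max=39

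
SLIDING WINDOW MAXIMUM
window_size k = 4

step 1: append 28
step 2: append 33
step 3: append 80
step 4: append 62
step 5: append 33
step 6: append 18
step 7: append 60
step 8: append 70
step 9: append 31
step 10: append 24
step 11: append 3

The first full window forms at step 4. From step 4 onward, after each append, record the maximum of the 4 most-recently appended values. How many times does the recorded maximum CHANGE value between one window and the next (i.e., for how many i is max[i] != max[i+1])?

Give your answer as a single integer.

step 1: append 28 -> window=[28] (not full yet)
step 2: append 33 -> window=[28, 33] (not full yet)
step 3: append 80 -> window=[28, 33, 80] (not full yet)
step 4: append 62 -> window=[28, 33, 80, 62] -> max=80
step 5: append 33 -> window=[33, 80, 62, 33] -> max=80
step 6: append 18 -> window=[80, 62, 33, 18] -> max=80
step 7: append 60 -> window=[62, 33, 18, 60] -> max=62
step 8: append 70 -> window=[33, 18, 60, 70] -> max=70
step 9: append 31 -> window=[18, 60, 70, 31] -> max=70
step 10: append 24 -> window=[60, 70, 31, 24] -> max=70
step 11: append 3 -> window=[70, 31, 24, 3] -> max=70
Recorded maximums: 80 80 80 62 70 70 70 70
Changes between consecutive maximums: 2

Answer: 2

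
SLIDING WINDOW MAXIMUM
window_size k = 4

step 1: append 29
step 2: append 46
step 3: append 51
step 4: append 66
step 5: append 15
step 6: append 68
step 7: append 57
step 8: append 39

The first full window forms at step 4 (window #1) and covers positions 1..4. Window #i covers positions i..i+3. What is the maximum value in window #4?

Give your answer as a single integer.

step 1: append 29 -> window=[29] (not full yet)
step 2: append 46 -> window=[29, 46] (not full yet)
step 3: append 51 -> window=[29, 46, 51] (not full yet)
step 4: append 66 -> window=[29, 46, 51, 66] -> max=66
step 5: append 15 -> window=[46, 51, 66, 15] -> max=66
step 6: append 68 -> window=[51, 66, 15, 68] -> max=68
step 7: append 57 -> window=[66, 15, 68, 57] -> max=68
Window #4 max = 68

Answer: 68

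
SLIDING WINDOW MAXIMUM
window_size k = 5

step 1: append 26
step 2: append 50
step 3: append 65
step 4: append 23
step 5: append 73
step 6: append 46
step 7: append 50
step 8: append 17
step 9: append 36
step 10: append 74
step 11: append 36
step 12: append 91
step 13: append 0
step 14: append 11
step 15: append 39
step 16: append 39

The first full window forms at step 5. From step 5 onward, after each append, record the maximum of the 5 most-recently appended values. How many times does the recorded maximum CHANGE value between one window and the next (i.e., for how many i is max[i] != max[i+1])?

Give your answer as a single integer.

step 1: append 26 -> window=[26] (not full yet)
step 2: append 50 -> window=[26, 50] (not full yet)
step 3: append 65 -> window=[26, 50, 65] (not full yet)
step 4: append 23 -> window=[26, 50, 65, 23] (not full yet)
step 5: append 73 -> window=[26, 50, 65, 23, 73] -> max=73
step 6: append 46 -> window=[50, 65, 23, 73, 46] -> max=73
step 7: append 50 -> window=[65, 23, 73, 46, 50] -> max=73
step 8: append 17 -> window=[23, 73, 46, 50, 17] -> max=73
step 9: append 36 -> window=[73, 46, 50, 17, 36] -> max=73
step 10: append 74 -> window=[46, 50, 17, 36, 74] -> max=74
step 11: append 36 -> window=[50, 17, 36, 74, 36] -> max=74
step 12: append 91 -> window=[17, 36, 74, 36, 91] -> max=91
step 13: append 0 -> window=[36, 74, 36, 91, 0] -> max=91
step 14: append 11 -> window=[74, 36, 91, 0, 11] -> max=91
step 15: append 39 -> window=[36, 91, 0, 11, 39] -> max=91
step 16: append 39 -> window=[91, 0, 11, 39, 39] -> max=91
Recorded maximums: 73 73 73 73 73 74 74 91 91 91 91 91
Changes between consecutive maximums: 2

Answer: 2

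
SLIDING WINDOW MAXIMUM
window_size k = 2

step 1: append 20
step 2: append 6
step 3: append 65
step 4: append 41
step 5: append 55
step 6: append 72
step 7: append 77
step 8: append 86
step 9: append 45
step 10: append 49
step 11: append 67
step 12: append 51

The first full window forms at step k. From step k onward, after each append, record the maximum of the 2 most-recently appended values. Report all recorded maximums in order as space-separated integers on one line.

Answer: 20 65 65 55 72 77 86 86 49 67 67

Derivation:
step 1: append 20 -> window=[20] (not full yet)
step 2: append 6 -> window=[20, 6] -> max=20
step 3: append 65 -> window=[6, 65] -> max=65
step 4: append 41 -> window=[65, 41] -> max=65
step 5: append 55 -> window=[41, 55] -> max=55
step 6: append 72 -> window=[55, 72] -> max=72
step 7: append 77 -> window=[72, 77] -> max=77
step 8: append 86 -> window=[77, 86] -> max=86
step 9: append 45 -> window=[86, 45] -> max=86
step 10: append 49 -> window=[45, 49] -> max=49
step 11: append 67 -> window=[49, 67] -> max=67
step 12: append 51 -> window=[67, 51] -> max=67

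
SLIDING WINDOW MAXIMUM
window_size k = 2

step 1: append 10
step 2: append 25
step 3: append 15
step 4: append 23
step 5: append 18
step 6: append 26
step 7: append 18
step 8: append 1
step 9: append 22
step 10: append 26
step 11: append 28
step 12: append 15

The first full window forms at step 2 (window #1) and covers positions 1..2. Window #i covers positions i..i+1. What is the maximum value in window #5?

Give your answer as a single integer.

step 1: append 10 -> window=[10] (not full yet)
step 2: append 25 -> window=[10, 25] -> max=25
step 3: append 15 -> window=[25, 15] -> max=25
step 4: append 23 -> window=[15, 23] -> max=23
step 5: append 18 -> window=[23, 18] -> max=23
step 6: append 26 -> window=[18, 26] -> max=26
Window #5 max = 26

Answer: 26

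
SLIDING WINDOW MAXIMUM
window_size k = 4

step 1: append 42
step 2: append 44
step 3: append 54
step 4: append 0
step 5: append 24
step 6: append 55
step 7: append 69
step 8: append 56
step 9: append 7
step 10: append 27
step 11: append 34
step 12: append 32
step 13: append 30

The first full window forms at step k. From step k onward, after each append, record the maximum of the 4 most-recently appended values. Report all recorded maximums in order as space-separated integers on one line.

step 1: append 42 -> window=[42] (not full yet)
step 2: append 44 -> window=[42, 44] (not full yet)
step 3: append 54 -> window=[42, 44, 54] (not full yet)
step 4: append 0 -> window=[42, 44, 54, 0] -> max=54
step 5: append 24 -> window=[44, 54, 0, 24] -> max=54
step 6: append 55 -> window=[54, 0, 24, 55] -> max=55
step 7: append 69 -> window=[0, 24, 55, 69] -> max=69
step 8: append 56 -> window=[24, 55, 69, 56] -> max=69
step 9: append 7 -> window=[55, 69, 56, 7] -> max=69
step 10: append 27 -> window=[69, 56, 7, 27] -> max=69
step 11: append 34 -> window=[56, 7, 27, 34] -> max=56
step 12: append 32 -> window=[7, 27, 34, 32] -> max=34
step 13: append 30 -> window=[27, 34, 32, 30] -> max=34

Answer: 54 54 55 69 69 69 69 56 34 34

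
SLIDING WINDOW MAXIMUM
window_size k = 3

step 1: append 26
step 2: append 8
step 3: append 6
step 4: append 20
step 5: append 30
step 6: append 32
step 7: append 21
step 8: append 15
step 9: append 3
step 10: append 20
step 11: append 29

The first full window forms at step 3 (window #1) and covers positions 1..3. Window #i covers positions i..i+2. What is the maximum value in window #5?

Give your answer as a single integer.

Answer: 32

Derivation:
step 1: append 26 -> window=[26] (not full yet)
step 2: append 8 -> window=[26, 8] (not full yet)
step 3: append 6 -> window=[26, 8, 6] -> max=26
step 4: append 20 -> window=[8, 6, 20] -> max=20
step 5: append 30 -> window=[6, 20, 30] -> max=30
step 6: append 32 -> window=[20, 30, 32] -> max=32
step 7: append 21 -> window=[30, 32, 21] -> max=32
Window #5 max = 32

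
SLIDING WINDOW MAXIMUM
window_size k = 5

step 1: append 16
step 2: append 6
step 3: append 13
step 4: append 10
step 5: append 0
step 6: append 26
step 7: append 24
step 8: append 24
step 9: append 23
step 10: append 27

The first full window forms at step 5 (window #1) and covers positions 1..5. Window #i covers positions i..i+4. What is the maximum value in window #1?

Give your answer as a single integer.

step 1: append 16 -> window=[16] (not full yet)
step 2: append 6 -> window=[16, 6] (not full yet)
step 3: append 13 -> window=[16, 6, 13] (not full yet)
step 4: append 10 -> window=[16, 6, 13, 10] (not full yet)
step 5: append 0 -> window=[16, 6, 13, 10, 0] -> max=16
Window #1 max = 16

Answer: 16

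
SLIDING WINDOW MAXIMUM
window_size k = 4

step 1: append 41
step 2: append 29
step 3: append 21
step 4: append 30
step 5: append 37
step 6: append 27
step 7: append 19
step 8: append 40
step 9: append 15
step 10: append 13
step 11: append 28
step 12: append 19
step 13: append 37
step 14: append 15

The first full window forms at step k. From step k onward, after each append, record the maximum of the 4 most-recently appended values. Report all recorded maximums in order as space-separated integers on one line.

step 1: append 41 -> window=[41] (not full yet)
step 2: append 29 -> window=[41, 29] (not full yet)
step 3: append 21 -> window=[41, 29, 21] (not full yet)
step 4: append 30 -> window=[41, 29, 21, 30] -> max=41
step 5: append 37 -> window=[29, 21, 30, 37] -> max=37
step 6: append 27 -> window=[21, 30, 37, 27] -> max=37
step 7: append 19 -> window=[30, 37, 27, 19] -> max=37
step 8: append 40 -> window=[37, 27, 19, 40] -> max=40
step 9: append 15 -> window=[27, 19, 40, 15] -> max=40
step 10: append 13 -> window=[19, 40, 15, 13] -> max=40
step 11: append 28 -> window=[40, 15, 13, 28] -> max=40
step 12: append 19 -> window=[15, 13, 28, 19] -> max=28
step 13: append 37 -> window=[13, 28, 19, 37] -> max=37
step 14: append 15 -> window=[28, 19, 37, 15] -> max=37

Answer: 41 37 37 37 40 40 40 40 28 37 37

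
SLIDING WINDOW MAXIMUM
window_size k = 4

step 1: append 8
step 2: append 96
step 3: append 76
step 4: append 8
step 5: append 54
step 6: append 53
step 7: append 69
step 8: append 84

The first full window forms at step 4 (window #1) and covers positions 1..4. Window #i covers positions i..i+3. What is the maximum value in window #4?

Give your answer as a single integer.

Answer: 69

Derivation:
step 1: append 8 -> window=[8] (not full yet)
step 2: append 96 -> window=[8, 96] (not full yet)
step 3: append 76 -> window=[8, 96, 76] (not full yet)
step 4: append 8 -> window=[8, 96, 76, 8] -> max=96
step 5: append 54 -> window=[96, 76, 8, 54] -> max=96
step 6: append 53 -> window=[76, 8, 54, 53] -> max=76
step 7: append 69 -> window=[8, 54, 53, 69] -> max=69
Window #4 max = 69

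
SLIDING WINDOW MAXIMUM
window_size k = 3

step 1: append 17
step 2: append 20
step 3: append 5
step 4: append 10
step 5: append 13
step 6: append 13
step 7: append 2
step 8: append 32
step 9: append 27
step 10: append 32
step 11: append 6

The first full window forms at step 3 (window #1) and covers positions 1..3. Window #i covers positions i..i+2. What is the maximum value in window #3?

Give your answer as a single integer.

Answer: 13

Derivation:
step 1: append 17 -> window=[17] (not full yet)
step 2: append 20 -> window=[17, 20] (not full yet)
step 3: append 5 -> window=[17, 20, 5] -> max=20
step 4: append 10 -> window=[20, 5, 10] -> max=20
step 5: append 13 -> window=[5, 10, 13] -> max=13
Window #3 max = 13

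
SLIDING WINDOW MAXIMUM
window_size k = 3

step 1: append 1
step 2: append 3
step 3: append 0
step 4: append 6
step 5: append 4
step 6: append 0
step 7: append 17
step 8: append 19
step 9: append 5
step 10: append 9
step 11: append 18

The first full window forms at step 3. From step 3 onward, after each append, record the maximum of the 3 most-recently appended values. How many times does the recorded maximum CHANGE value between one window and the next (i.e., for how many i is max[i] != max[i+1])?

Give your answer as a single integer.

step 1: append 1 -> window=[1] (not full yet)
step 2: append 3 -> window=[1, 3] (not full yet)
step 3: append 0 -> window=[1, 3, 0] -> max=3
step 4: append 6 -> window=[3, 0, 6] -> max=6
step 5: append 4 -> window=[0, 6, 4] -> max=6
step 6: append 0 -> window=[6, 4, 0] -> max=6
step 7: append 17 -> window=[4, 0, 17] -> max=17
step 8: append 19 -> window=[0, 17, 19] -> max=19
step 9: append 5 -> window=[17, 19, 5] -> max=19
step 10: append 9 -> window=[19, 5, 9] -> max=19
step 11: append 18 -> window=[5, 9, 18] -> max=18
Recorded maximums: 3 6 6 6 17 19 19 19 18
Changes between consecutive maximums: 4

Answer: 4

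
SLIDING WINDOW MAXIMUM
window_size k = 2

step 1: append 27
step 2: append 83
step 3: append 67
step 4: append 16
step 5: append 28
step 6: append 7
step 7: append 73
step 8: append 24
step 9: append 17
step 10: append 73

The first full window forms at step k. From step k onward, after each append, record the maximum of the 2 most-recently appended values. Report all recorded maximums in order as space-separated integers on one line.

step 1: append 27 -> window=[27] (not full yet)
step 2: append 83 -> window=[27, 83] -> max=83
step 3: append 67 -> window=[83, 67] -> max=83
step 4: append 16 -> window=[67, 16] -> max=67
step 5: append 28 -> window=[16, 28] -> max=28
step 6: append 7 -> window=[28, 7] -> max=28
step 7: append 73 -> window=[7, 73] -> max=73
step 8: append 24 -> window=[73, 24] -> max=73
step 9: append 17 -> window=[24, 17] -> max=24
step 10: append 73 -> window=[17, 73] -> max=73

Answer: 83 83 67 28 28 73 73 24 73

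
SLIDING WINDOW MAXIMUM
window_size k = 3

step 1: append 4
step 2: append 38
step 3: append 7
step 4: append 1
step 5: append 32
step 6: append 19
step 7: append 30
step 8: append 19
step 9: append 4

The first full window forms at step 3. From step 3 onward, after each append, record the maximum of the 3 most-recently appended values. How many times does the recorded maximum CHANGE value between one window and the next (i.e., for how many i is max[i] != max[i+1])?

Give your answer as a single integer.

step 1: append 4 -> window=[4] (not full yet)
step 2: append 38 -> window=[4, 38] (not full yet)
step 3: append 7 -> window=[4, 38, 7] -> max=38
step 4: append 1 -> window=[38, 7, 1] -> max=38
step 5: append 32 -> window=[7, 1, 32] -> max=32
step 6: append 19 -> window=[1, 32, 19] -> max=32
step 7: append 30 -> window=[32, 19, 30] -> max=32
step 8: append 19 -> window=[19, 30, 19] -> max=30
step 9: append 4 -> window=[30, 19, 4] -> max=30
Recorded maximums: 38 38 32 32 32 30 30
Changes between consecutive maximums: 2

Answer: 2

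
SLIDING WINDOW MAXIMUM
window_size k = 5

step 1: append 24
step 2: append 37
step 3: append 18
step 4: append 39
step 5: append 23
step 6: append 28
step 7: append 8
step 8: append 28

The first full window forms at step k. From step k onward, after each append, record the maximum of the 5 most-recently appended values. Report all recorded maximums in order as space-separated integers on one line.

step 1: append 24 -> window=[24] (not full yet)
step 2: append 37 -> window=[24, 37] (not full yet)
step 3: append 18 -> window=[24, 37, 18] (not full yet)
step 4: append 39 -> window=[24, 37, 18, 39] (not full yet)
step 5: append 23 -> window=[24, 37, 18, 39, 23] -> max=39
step 6: append 28 -> window=[37, 18, 39, 23, 28] -> max=39
step 7: append 8 -> window=[18, 39, 23, 28, 8] -> max=39
step 8: append 28 -> window=[39, 23, 28, 8, 28] -> max=39

Answer: 39 39 39 39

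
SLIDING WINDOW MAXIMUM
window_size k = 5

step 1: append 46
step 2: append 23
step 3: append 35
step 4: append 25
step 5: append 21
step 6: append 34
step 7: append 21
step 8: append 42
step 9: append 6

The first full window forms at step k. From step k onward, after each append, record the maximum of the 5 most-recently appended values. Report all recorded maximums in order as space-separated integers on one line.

Answer: 46 35 35 42 42

Derivation:
step 1: append 46 -> window=[46] (not full yet)
step 2: append 23 -> window=[46, 23] (not full yet)
step 3: append 35 -> window=[46, 23, 35] (not full yet)
step 4: append 25 -> window=[46, 23, 35, 25] (not full yet)
step 5: append 21 -> window=[46, 23, 35, 25, 21] -> max=46
step 6: append 34 -> window=[23, 35, 25, 21, 34] -> max=35
step 7: append 21 -> window=[35, 25, 21, 34, 21] -> max=35
step 8: append 42 -> window=[25, 21, 34, 21, 42] -> max=42
step 9: append 6 -> window=[21, 34, 21, 42, 6] -> max=42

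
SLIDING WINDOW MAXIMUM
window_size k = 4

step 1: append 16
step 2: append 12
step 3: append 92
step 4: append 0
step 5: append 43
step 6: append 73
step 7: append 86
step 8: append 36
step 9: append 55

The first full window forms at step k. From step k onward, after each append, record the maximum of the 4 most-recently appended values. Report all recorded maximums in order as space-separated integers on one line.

step 1: append 16 -> window=[16] (not full yet)
step 2: append 12 -> window=[16, 12] (not full yet)
step 3: append 92 -> window=[16, 12, 92] (not full yet)
step 4: append 0 -> window=[16, 12, 92, 0] -> max=92
step 5: append 43 -> window=[12, 92, 0, 43] -> max=92
step 6: append 73 -> window=[92, 0, 43, 73] -> max=92
step 7: append 86 -> window=[0, 43, 73, 86] -> max=86
step 8: append 36 -> window=[43, 73, 86, 36] -> max=86
step 9: append 55 -> window=[73, 86, 36, 55] -> max=86

Answer: 92 92 92 86 86 86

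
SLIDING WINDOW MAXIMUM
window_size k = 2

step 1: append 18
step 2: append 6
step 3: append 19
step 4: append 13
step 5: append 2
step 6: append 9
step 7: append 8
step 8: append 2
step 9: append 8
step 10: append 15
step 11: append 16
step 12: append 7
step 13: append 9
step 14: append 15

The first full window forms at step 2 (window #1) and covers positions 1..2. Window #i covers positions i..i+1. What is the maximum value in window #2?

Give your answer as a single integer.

Answer: 19

Derivation:
step 1: append 18 -> window=[18] (not full yet)
step 2: append 6 -> window=[18, 6] -> max=18
step 3: append 19 -> window=[6, 19] -> max=19
Window #2 max = 19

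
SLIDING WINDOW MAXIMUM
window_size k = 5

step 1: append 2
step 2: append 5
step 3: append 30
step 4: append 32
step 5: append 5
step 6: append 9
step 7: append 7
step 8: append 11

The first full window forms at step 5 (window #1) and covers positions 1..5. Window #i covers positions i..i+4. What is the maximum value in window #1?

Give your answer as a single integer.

step 1: append 2 -> window=[2] (not full yet)
step 2: append 5 -> window=[2, 5] (not full yet)
step 3: append 30 -> window=[2, 5, 30] (not full yet)
step 4: append 32 -> window=[2, 5, 30, 32] (not full yet)
step 5: append 5 -> window=[2, 5, 30, 32, 5] -> max=32
Window #1 max = 32

Answer: 32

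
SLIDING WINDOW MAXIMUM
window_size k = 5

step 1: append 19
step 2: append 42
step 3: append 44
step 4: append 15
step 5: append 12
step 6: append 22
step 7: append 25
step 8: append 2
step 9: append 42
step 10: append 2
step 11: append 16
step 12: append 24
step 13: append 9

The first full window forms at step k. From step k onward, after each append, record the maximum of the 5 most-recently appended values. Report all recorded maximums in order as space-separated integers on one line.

step 1: append 19 -> window=[19] (not full yet)
step 2: append 42 -> window=[19, 42] (not full yet)
step 3: append 44 -> window=[19, 42, 44] (not full yet)
step 4: append 15 -> window=[19, 42, 44, 15] (not full yet)
step 5: append 12 -> window=[19, 42, 44, 15, 12] -> max=44
step 6: append 22 -> window=[42, 44, 15, 12, 22] -> max=44
step 7: append 25 -> window=[44, 15, 12, 22, 25] -> max=44
step 8: append 2 -> window=[15, 12, 22, 25, 2] -> max=25
step 9: append 42 -> window=[12, 22, 25, 2, 42] -> max=42
step 10: append 2 -> window=[22, 25, 2, 42, 2] -> max=42
step 11: append 16 -> window=[25, 2, 42, 2, 16] -> max=42
step 12: append 24 -> window=[2, 42, 2, 16, 24] -> max=42
step 13: append 9 -> window=[42, 2, 16, 24, 9] -> max=42

Answer: 44 44 44 25 42 42 42 42 42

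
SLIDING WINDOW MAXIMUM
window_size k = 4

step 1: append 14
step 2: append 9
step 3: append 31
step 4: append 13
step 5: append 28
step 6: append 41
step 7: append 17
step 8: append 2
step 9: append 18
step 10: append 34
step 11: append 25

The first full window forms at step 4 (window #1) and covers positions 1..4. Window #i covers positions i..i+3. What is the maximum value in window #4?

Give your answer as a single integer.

step 1: append 14 -> window=[14] (not full yet)
step 2: append 9 -> window=[14, 9] (not full yet)
step 3: append 31 -> window=[14, 9, 31] (not full yet)
step 4: append 13 -> window=[14, 9, 31, 13] -> max=31
step 5: append 28 -> window=[9, 31, 13, 28] -> max=31
step 6: append 41 -> window=[31, 13, 28, 41] -> max=41
step 7: append 17 -> window=[13, 28, 41, 17] -> max=41
Window #4 max = 41

Answer: 41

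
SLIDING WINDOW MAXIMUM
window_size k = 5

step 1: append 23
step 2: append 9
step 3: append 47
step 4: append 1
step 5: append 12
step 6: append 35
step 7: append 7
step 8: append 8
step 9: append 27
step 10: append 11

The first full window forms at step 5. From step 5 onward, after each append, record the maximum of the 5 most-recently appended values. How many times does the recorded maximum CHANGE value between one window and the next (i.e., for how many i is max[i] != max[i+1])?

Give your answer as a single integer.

Answer: 1

Derivation:
step 1: append 23 -> window=[23] (not full yet)
step 2: append 9 -> window=[23, 9] (not full yet)
step 3: append 47 -> window=[23, 9, 47] (not full yet)
step 4: append 1 -> window=[23, 9, 47, 1] (not full yet)
step 5: append 12 -> window=[23, 9, 47, 1, 12] -> max=47
step 6: append 35 -> window=[9, 47, 1, 12, 35] -> max=47
step 7: append 7 -> window=[47, 1, 12, 35, 7] -> max=47
step 8: append 8 -> window=[1, 12, 35, 7, 8] -> max=35
step 9: append 27 -> window=[12, 35, 7, 8, 27] -> max=35
step 10: append 11 -> window=[35, 7, 8, 27, 11] -> max=35
Recorded maximums: 47 47 47 35 35 35
Changes between consecutive maximums: 1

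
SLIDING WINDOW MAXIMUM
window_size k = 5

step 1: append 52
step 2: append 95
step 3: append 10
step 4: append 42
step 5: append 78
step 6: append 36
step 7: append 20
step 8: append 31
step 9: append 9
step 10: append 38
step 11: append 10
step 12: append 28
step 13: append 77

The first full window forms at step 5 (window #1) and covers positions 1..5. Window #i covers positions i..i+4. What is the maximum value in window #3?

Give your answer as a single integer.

Answer: 78

Derivation:
step 1: append 52 -> window=[52] (not full yet)
step 2: append 95 -> window=[52, 95] (not full yet)
step 3: append 10 -> window=[52, 95, 10] (not full yet)
step 4: append 42 -> window=[52, 95, 10, 42] (not full yet)
step 5: append 78 -> window=[52, 95, 10, 42, 78] -> max=95
step 6: append 36 -> window=[95, 10, 42, 78, 36] -> max=95
step 7: append 20 -> window=[10, 42, 78, 36, 20] -> max=78
Window #3 max = 78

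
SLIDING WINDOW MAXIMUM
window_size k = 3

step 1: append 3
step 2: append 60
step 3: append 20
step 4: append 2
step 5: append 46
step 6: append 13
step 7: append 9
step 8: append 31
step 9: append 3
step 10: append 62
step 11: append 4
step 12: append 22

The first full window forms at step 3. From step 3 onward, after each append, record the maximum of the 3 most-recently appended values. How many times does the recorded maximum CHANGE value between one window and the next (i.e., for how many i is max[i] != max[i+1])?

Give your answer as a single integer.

step 1: append 3 -> window=[3] (not full yet)
step 2: append 60 -> window=[3, 60] (not full yet)
step 3: append 20 -> window=[3, 60, 20] -> max=60
step 4: append 2 -> window=[60, 20, 2] -> max=60
step 5: append 46 -> window=[20, 2, 46] -> max=46
step 6: append 13 -> window=[2, 46, 13] -> max=46
step 7: append 9 -> window=[46, 13, 9] -> max=46
step 8: append 31 -> window=[13, 9, 31] -> max=31
step 9: append 3 -> window=[9, 31, 3] -> max=31
step 10: append 62 -> window=[31, 3, 62] -> max=62
step 11: append 4 -> window=[3, 62, 4] -> max=62
step 12: append 22 -> window=[62, 4, 22] -> max=62
Recorded maximums: 60 60 46 46 46 31 31 62 62 62
Changes between consecutive maximums: 3

Answer: 3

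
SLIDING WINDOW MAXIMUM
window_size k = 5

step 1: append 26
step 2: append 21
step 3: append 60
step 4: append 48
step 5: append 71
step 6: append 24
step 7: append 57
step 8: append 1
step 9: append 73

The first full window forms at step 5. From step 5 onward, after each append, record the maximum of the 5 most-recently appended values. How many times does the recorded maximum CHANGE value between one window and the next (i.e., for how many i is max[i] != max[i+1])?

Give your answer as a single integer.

step 1: append 26 -> window=[26] (not full yet)
step 2: append 21 -> window=[26, 21] (not full yet)
step 3: append 60 -> window=[26, 21, 60] (not full yet)
step 4: append 48 -> window=[26, 21, 60, 48] (not full yet)
step 5: append 71 -> window=[26, 21, 60, 48, 71] -> max=71
step 6: append 24 -> window=[21, 60, 48, 71, 24] -> max=71
step 7: append 57 -> window=[60, 48, 71, 24, 57] -> max=71
step 8: append 1 -> window=[48, 71, 24, 57, 1] -> max=71
step 9: append 73 -> window=[71, 24, 57, 1, 73] -> max=73
Recorded maximums: 71 71 71 71 73
Changes between consecutive maximums: 1

Answer: 1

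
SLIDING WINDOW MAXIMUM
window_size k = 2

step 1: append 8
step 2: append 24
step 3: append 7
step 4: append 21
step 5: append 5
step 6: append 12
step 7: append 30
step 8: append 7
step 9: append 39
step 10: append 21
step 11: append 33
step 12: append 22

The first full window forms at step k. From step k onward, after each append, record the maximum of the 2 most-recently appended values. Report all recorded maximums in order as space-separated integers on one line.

Answer: 24 24 21 21 12 30 30 39 39 33 33

Derivation:
step 1: append 8 -> window=[8] (not full yet)
step 2: append 24 -> window=[8, 24] -> max=24
step 3: append 7 -> window=[24, 7] -> max=24
step 4: append 21 -> window=[7, 21] -> max=21
step 5: append 5 -> window=[21, 5] -> max=21
step 6: append 12 -> window=[5, 12] -> max=12
step 7: append 30 -> window=[12, 30] -> max=30
step 8: append 7 -> window=[30, 7] -> max=30
step 9: append 39 -> window=[7, 39] -> max=39
step 10: append 21 -> window=[39, 21] -> max=39
step 11: append 33 -> window=[21, 33] -> max=33
step 12: append 22 -> window=[33, 22] -> max=33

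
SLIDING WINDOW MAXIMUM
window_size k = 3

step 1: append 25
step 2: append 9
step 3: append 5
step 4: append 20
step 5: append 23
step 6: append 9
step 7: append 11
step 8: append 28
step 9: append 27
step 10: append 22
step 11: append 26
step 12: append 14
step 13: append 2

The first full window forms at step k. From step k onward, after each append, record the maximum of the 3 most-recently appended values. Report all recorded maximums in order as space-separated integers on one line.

step 1: append 25 -> window=[25] (not full yet)
step 2: append 9 -> window=[25, 9] (not full yet)
step 3: append 5 -> window=[25, 9, 5] -> max=25
step 4: append 20 -> window=[9, 5, 20] -> max=20
step 5: append 23 -> window=[5, 20, 23] -> max=23
step 6: append 9 -> window=[20, 23, 9] -> max=23
step 7: append 11 -> window=[23, 9, 11] -> max=23
step 8: append 28 -> window=[9, 11, 28] -> max=28
step 9: append 27 -> window=[11, 28, 27] -> max=28
step 10: append 22 -> window=[28, 27, 22] -> max=28
step 11: append 26 -> window=[27, 22, 26] -> max=27
step 12: append 14 -> window=[22, 26, 14] -> max=26
step 13: append 2 -> window=[26, 14, 2] -> max=26

Answer: 25 20 23 23 23 28 28 28 27 26 26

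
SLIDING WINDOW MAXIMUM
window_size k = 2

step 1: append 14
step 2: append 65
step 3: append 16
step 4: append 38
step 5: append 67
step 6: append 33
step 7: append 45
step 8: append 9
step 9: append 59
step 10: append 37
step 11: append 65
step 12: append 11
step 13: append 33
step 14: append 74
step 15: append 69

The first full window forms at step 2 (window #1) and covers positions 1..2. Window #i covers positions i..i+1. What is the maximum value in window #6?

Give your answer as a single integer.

Answer: 45

Derivation:
step 1: append 14 -> window=[14] (not full yet)
step 2: append 65 -> window=[14, 65] -> max=65
step 3: append 16 -> window=[65, 16] -> max=65
step 4: append 38 -> window=[16, 38] -> max=38
step 5: append 67 -> window=[38, 67] -> max=67
step 6: append 33 -> window=[67, 33] -> max=67
step 7: append 45 -> window=[33, 45] -> max=45
Window #6 max = 45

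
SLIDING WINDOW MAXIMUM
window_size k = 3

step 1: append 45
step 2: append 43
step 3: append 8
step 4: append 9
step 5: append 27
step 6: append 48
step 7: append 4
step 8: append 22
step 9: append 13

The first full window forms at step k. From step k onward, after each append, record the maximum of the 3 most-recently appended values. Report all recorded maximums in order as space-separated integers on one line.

Answer: 45 43 27 48 48 48 22

Derivation:
step 1: append 45 -> window=[45] (not full yet)
step 2: append 43 -> window=[45, 43] (not full yet)
step 3: append 8 -> window=[45, 43, 8] -> max=45
step 4: append 9 -> window=[43, 8, 9] -> max=43
step 5: append 27 -> window=[8, 9, 27] -> max=27
step 6: append 48 -> window=[9, 27, 48] -> max=48
step 7: append 4 -> window=[27, 48, 4] -> max=48
step 8: append 22 -> window=[48, 4, 22] -> max=48
step 9: append 13 -> window=[4, 22, 13] -> max=22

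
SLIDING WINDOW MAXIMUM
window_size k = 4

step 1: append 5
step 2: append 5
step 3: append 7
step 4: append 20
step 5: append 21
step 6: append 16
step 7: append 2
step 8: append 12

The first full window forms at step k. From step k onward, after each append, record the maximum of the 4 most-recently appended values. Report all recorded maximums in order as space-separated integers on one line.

step 1: append 5 -> window=[5] (not full yet)
step 2: append 5 -> window=[5, 5] (not full yet)
step 3: append 7 -> window=[5, 5, 7] (not full yet)
step 4: append 20 -> window=[5, 5, 7, 20] -> max=20
step 5: append 21 -> window=[5, 7, 20, 21] -> max=21
step 6: append 16 -> window=[7, 20, 21, 16] -> max=21
step 7: append 2 -> window=[20, 21, 16, 2] -> max=21
step 8: append 12 -> window=[21, 16, 2, 12] -> max=21

Answer: 20 21 21 21 21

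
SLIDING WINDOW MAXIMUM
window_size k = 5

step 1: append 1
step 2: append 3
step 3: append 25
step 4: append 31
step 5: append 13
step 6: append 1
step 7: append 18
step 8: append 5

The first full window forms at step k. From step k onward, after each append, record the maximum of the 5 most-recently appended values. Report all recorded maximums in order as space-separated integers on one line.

step 1: append 1 -> window=[1] (not full yet)
step 2: append 3 -> window=[1, 3] (not full yet)
step 3: append 25 -> window=[1, 3, 25] (not full yet)
step 4: append 31 -> window=[1, 3, 25, 31] (not full yet)
step 5: append 13 -> window=[1, 3, 25, 31, 13] -> max=31
step 6: append 1 -> window=[3, 25, 31, 13, 1] -> max=31
step 7: append 18 -> window=[25, 31, 13, 1, 18] -> max=31
step 8: append 5 -> window=[31, 13, 1, 18, 5] -> max=31

Answer: 31 31 31 31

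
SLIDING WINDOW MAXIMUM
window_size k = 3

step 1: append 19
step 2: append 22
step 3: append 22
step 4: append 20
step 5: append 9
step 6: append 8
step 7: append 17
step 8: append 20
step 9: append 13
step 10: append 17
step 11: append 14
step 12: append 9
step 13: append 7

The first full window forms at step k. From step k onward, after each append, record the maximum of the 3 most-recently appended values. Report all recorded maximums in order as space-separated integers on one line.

step 1: append 19 -> window=[19] (not full yet)
step 2: append 22 -> window=[19, 22] (not full yet)
step 3: append 22 -> window=[19, 22, 22] -> max=22
step 4: append 20 -> window=[22, 22, 20] -> max=22
step 5: append 9 -> window=[22, 20, 9] -> max=22
step 6: append 8 -> window=[20, 9, 8] -> max=20
step 7: append 17 -> window=[9, 8, 17] -> max=17
step 8: append 20 -> window=[8, 17, 20] -> max=20
step 9: append 13 -> window=[17, 20, 13] -> max=20
step 10: append 17 -> window=[20, 13, 17] -> max=20
step 11: append 14 -> window=[13, 17, 14] -> max=17
step 12: append 9 -> window=[17, 14, 9] -> max=17
step 13: append 7 -> window=[14, 9, 7] -> max=14

Answer: 22 22 22 20 17 20 20 20 17 17 14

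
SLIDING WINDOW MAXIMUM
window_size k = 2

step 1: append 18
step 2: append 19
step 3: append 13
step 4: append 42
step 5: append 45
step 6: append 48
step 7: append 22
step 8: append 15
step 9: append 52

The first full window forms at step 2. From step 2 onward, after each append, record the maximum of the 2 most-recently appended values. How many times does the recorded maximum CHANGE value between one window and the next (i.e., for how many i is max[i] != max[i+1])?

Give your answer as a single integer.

step 1: append 18 -> window=[18] (not full yet)
step 2: append 19 -> window=[18, 19] -> max=19
step 3: append 13 -> window=[19, 13] -> max=19
step 4: append 42 -> window=[13, 42] -> max=42
step 5: append 45 -> window=[42, 45] -> max=45
step 6: append 48 -> window=[45, 48] -> max=48
step 7: append 22 -> window=[48, 22] -> max=48
step 8: append 15 -> window=[22, 15] -> max=22
step 9: append 52 -> window=[15, 52] -> max=52
Recorded maximums: 19 19 42 45 48 48 22 52
Changes between consecutive maximums: 5

Answer: 5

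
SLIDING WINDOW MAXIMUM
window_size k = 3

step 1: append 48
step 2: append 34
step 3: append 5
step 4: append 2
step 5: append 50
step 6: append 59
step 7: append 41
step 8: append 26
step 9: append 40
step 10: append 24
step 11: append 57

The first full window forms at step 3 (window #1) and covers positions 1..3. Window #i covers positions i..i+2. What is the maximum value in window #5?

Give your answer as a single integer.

Answer: 59

Derivation:
step 1: append 48 -> window=[48] (not full yet)
step 2: append 34 -> window=[48, 34] (not full yet)
step 3: append 5 -> window=[48, 34, 5] -> max=48
step 4: append 2 -> window=[34, 5, 2] -> max=34
step 5: append 50 -> window=[5, 2, 50] -> max=50
step 6: append 59 -> window=[2, 50, 59] -> max=59
step 7: append 41 -> window=[50, 59, 41] -> max=59
Window #5 max = 59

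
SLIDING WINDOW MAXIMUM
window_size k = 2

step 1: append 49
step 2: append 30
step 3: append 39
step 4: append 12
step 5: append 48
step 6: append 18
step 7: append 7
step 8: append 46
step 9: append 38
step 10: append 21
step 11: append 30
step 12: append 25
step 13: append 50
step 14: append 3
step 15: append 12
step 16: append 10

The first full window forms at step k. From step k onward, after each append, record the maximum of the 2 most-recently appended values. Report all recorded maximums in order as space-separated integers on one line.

Answer: 49 39 39 48 48 18 46 46 38 30 30 50 50 12 12

Derivation:
step 1: append 49 -> window=[49] (not full yet)
step 2: append 30 -> window=[49, 30] -> max=49
step 3: append 39 -> window=[30, 39] -> max=39
step 4: append 12 -> window=[39, 12] -> max=39
step 5: append 48 -> window=[12, 48] -> max=48
step 6: append 18 -> window=[48, 18] -> max=48
step 7: append 7 -> window=[18, 7] -> max=18
step 8: append 46 -> window=[7, 46] -> max=46
step 9: append 38 -> window=[46, 38] -> max=46
step 10: append 21 -> window=[38, 21] -> max=38
step 11: append 30 -> window=[21, 30] -> max=30
step 12: append 25 -> window=[30, 25] -> max=30
step 13: append 50 -> window=[25, 50] -> max=50
step 14: append 3 -> window=[50, 3] -> max=50
step 15: append 12 -> window=[3, 12] -> max=12
step 16: append 10 -> window=[12, 10] -> max=12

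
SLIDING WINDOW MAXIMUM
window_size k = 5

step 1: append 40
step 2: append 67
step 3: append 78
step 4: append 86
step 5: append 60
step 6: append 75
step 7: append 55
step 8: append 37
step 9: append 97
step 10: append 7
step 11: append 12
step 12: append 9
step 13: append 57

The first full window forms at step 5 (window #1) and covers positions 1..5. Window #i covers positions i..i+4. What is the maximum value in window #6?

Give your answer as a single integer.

Answer: 97

Derivation:
step 1: append 40 -> window=[40] (not full yet)
step 2: append 67 -> window=[40, 67] (not full yet)
step 3: append 78 -> window=[40, 67, 78] (not full yet)
step 4: append 86 -> window=[40, 67, 78, 86] (not full yet)
step 5: append 60 -> window=[40, 67, 78, 86, 60] -> max=86
step 6: append 75 -> window=[67, 78, 86, 60, 75] -> max=86
step 7: append 55 -> window=[78, 86, 60, 75, 55] -> max=86
step 8: append 37 -> window=[86, 60, 75, 55, 37] -> max=86
step 9: append 97 -> window=[60, 75, 55, 37, 97] -> max=97
step 10: append 7 -> window=[75, 55, 37, 97, 7] -> max=97
Window #6 max = 97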